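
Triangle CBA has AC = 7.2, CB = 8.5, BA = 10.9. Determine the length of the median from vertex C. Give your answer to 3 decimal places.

5.687

Median from C: ½√(2·AC² + 2·CB² − BA²) ≈ 5.687.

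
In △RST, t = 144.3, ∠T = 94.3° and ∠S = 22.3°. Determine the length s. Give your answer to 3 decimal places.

54.910

The third angle is ∠R = 180° − ∠S − ∠T = 63.40°.
Law of sines: s = t·sin S/sin T ≈ 54.91.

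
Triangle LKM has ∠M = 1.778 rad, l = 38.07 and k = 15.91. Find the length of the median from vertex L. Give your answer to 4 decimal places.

27.2041

By the law of cosines, m² = l² + k² − 2·l·k·cos M = 1951.7, so m ≈ 44.178.
Median from L: ½√(2·k² + 2·m² − l²) ≈ 27.204.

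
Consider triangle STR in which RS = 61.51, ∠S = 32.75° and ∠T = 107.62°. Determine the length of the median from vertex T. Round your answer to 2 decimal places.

m_T ≈ 22.60

The third angle is ∠R = 180° − ∠S − ∠T = 39.63°.
Law of sines: TR = RS·sin S/sin T ≈ 34.913.
Law of sines: ST = RS·sin R/sin T ≈ 41.164.
Median from T: ½√(2·ST² + 2·TR² − RS²) ≈ 22.602.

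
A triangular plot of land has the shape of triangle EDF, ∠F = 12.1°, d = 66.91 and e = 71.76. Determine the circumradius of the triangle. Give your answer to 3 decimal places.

By the law of cosines, f² = e² + d² − 2·e·d·cos F = 236.87, so f ≈ 15.391.
Area = ½·e·d·sin F ≈ 503.24.
Circumradius = f/(2 sin F) ≈ 36.711.

R ≈ 36.711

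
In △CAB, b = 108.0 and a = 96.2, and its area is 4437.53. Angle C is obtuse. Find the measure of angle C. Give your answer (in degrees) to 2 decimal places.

From area = ½·a·b·sin C, we get sin C = 2·area/(a·b) ≈ 0.85423.
Taking the obtuse solution, ∠C ≈ 121.33°.

121.33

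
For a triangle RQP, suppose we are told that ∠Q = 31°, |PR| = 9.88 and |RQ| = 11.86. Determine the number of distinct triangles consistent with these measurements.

2

|RQ|·sin Q = 11.86·sin(31°) ≈ 6.108.
Since |RQ| sin Q < |PR| < |RQ| (6.108 < 9.88 < 11.86), two triangles exist.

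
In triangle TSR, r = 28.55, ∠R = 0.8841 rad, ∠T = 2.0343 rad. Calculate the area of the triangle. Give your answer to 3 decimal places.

104.341

The third angle is ∠S = π − ∠R − ∠T = 0.2232 rad.
Law of sines: t = r·sin T/sin R ≈ 33.022.
Law of sines: s = r·sin S/sin R ≈ 8.1715.
Area = ½·r·t·sin S ≈ 104.34.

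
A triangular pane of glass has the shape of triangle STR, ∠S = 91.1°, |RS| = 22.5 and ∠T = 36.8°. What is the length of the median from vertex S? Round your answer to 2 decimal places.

The third angle is ∠R = 180° − ∠S − ∠T = 52.10°.
Law of sines: |TR| = |RS|·sin S/sin T ≈ 37.554.
Law of sines: |ST| = |RS|·sin R/sin T ≈ 29.639.
Median from S: ½√(2·|RS|² + 2·|ST|² − |TR|²) ≈ 18.433.

18.43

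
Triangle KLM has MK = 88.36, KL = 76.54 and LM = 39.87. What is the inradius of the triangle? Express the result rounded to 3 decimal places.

Semiperimeter s = (39.87 + 88.36 + 76.54)/2 = 102.38.
Heron's formula: area = √(102.38·62.515·14.025·25.845) ≈ 1523.2.
Inradius = area/s = 1523.2/102.38 ≈ 14.877.

r ≈ 14.877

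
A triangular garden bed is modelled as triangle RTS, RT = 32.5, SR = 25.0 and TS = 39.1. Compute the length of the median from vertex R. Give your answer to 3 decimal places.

Median from R: ½√(2·SR² + 2·RT² − TS²) ≈ 21.411.

21.411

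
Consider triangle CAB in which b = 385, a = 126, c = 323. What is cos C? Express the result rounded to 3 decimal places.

0.616

By the law of cosines, cos C = (a² + b² − c²) / (2·a·b) ≈ 0.61608, so ∠C ≈ 51.97°.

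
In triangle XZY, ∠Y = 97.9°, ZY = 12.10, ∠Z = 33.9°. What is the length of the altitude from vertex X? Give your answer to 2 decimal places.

The third angle is ∠X = 180° − ∠Z − ∠Y = 48.20°.
Law of sines: YX = ZY·sin Z/sin X ≈ 9.0529.
Law of sines: XZ = ZY·sin Y/sin X ≈ 16.077.
Area = ½·ZY·YX·sin Y ≈ 54.25.
The altitude from X has length 2·area/ZY ≈ 8.967.

8.97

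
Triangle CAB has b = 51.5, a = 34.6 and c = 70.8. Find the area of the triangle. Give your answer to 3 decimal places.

area ≈ 842.154

Semiperimeter s = (70.8 + 34.6 + 51.5)/2 = 78.45.
Heron's formula: area = √(78.45·7.65·43.85·26.95) ≈ 842.15.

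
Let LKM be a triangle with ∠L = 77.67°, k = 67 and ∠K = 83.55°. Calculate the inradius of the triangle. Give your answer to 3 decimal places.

9.192

The third angle is ∠M = 180° − ∠L − ∠K = 18.78°.
Law of sines: l = k·sin L/sin K ≈ 65.872.
Law of sines: m = k·sin M/sin K ≈ 21.707.
Area = ½·k·l·sin M ≈ 710.41.
Semiperimeter s = (65.872+67+21.707)/2 = 77.289.
Inradius = area/s = 710.41/77.289 ≈ 9.1916.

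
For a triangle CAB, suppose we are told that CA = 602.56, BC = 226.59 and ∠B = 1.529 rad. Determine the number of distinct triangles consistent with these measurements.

1

BC·sin B = 226.59·sin(1.529 rad) ≈ 226.4.
Since CA ≥ BC, exactly one triangle exists.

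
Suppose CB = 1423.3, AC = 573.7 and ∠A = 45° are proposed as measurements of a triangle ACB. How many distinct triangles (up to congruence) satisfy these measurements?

1

AC·sin A = 573.7·sin(45°) ≈ 405.7.
Since CB ≥ AC, exactly one triangle exists.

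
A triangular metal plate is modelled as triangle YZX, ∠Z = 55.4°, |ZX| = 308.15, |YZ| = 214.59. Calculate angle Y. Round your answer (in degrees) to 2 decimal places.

By the law of cosines, |XY|² = |YZ|² + |ZX|² − 2·|YZ|·|ZX|·cos Z = 65907, so |XY| ≈ 256.72.
Law of cosines again: cos Y = (|XY|² + |YZ|² − |ZX|²)/(2·|XY|·|YZ|) ≈ 0.15429, so ∠Y ≈ 81.12°.

81.12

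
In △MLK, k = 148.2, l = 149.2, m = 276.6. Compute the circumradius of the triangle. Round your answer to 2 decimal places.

R ≈ 202.36

By the law of cosines, cos M = (l² + k² − m²) / (2·l·k) ≈ -0.73002, so ∠M ≈ 2.389 rad.
Circumradius = m/(2 sin M) ≈ 202.36.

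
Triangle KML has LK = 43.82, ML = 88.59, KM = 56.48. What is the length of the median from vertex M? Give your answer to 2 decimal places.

70.99

Median from M: ½√(2·KM² + 2·ML² − LK²) ≈ 70.986.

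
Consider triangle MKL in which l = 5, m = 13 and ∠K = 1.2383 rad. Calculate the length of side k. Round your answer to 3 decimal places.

12.311

By the law of cosines, k² = l² + m² − 2·l·m·cos K = 151.57, so k ≈ 12.311.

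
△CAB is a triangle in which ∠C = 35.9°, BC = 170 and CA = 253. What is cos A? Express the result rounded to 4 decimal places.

By the law of cosines, AB² = BC² + CA² − 2·BC·CA·cos C = 23229, so AB ≈ 152.41.
Law of cosines again: cos A = (CA² + AB² − BC²)/(2·CA·AB) ≈ 0.75646, so ∠A ≈ 40.85°.

0.7565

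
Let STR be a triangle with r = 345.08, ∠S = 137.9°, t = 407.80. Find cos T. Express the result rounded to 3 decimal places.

0.921

By the law of cosines, s² = t² + r² − 2·t·r·cos S = 4.9421e+05, so s ≈ 703.
Law of cosines again: cos T = (r² + s² − t²)/(2·r·s) ≈ 0.92128, so ∠T ≈ 22.89°.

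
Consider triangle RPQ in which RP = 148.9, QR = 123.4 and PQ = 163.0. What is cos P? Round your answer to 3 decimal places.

By the law of cosines, cos P = (RP² + PQ² − QR²) / (2·RP·PQ) ≈ 0.69039, so ∠P ≈ 46.34°.

0.690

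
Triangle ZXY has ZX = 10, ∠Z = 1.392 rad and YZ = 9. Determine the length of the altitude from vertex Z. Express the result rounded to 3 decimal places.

By the law of cosines, XY² = YZ² + ZX² − 2·YZ·ZX·cos Z = 148.99, so XY ≈ 12.206.
Area = ½·YZ·ZX·sin Z ≈ 44.283.
The altitude from Z has length 2·area/XY ≈ 7.2558.

h_Z ≈ 7.256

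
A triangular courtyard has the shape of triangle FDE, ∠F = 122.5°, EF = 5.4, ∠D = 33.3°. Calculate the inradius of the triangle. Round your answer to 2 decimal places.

The third angle is ∠E = 180° − ∠F − ∠D = 24.20°.
Law of sines: DE = EF·sin F/sin D ≈ 8.2953.
Law of sines: FD = EF·sin E/sin D ≈ 4.0319.
Area = ½·EF·DE·sin E ≈ 9.1812.
Semiperimeter s = (8.2953+5.4+4.0319)/2 = 8.8636.
Inradius = area/s = 9.1812/8.8636 ≈ 1.0358.

1.04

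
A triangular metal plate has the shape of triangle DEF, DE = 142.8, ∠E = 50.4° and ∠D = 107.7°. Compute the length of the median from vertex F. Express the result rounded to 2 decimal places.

The third angle is ∠F = 180° − ∠D − ∠E = 21.90°.
Law of sines: EF = DE·sin D/sin F ≈ 364.73.
Law of sines: FD = DE·sin E/sin F ≈ 294.99.
Median from F: ½√(2·EF² + 2·FD² − DE²) ≈ 323.92.

m_F ≈ 323.92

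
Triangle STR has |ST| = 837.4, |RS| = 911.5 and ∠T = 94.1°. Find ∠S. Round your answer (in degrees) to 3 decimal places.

Law of sines: sin R = |ST|·sin T/|RS| ≈ 0.91635.
Since |RS| ≥ |ST|, only the acute value applies: ∠R ≈ 66.40°.
Then ∠S = 180° − ∠T − ∠R ≈ 19.50°.

∠S ≈ 19.501°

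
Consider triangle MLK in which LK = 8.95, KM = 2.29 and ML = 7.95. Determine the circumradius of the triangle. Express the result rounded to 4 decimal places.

By the law of cosines, cos M = (KM² + ML² − LK²) / (2·KM·ML) ≈ -0.32012, so ∠M ≈ 108.67°.
Circumradius = LK/(2 sin M) ≈ 4.7236.

4.7236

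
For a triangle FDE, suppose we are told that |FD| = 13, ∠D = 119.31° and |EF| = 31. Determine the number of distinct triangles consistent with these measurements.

1

|FD|·sin D = 13·sin(119.31°) ≈ 11.34.
Since ∠D is not acute, a triangle exists only if |EF| > |FD|; here |EF| > |FD|, so there is exactly one triangle.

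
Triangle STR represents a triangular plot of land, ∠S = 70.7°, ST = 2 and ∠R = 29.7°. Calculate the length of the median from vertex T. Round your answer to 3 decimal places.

The third angle is ∠T = 180° − ∠R − ∠S = 79.60°.
Law of sines: TR = ST·sin S/sin R ≈ 3.8098.
Law of sines: RS = ST·sin T/sin R ≈ 3.9703.
Median from T: ½√(2·ST² + 2·TR² − RS²) ≈ 2.3057.

m_T ≈ 2.306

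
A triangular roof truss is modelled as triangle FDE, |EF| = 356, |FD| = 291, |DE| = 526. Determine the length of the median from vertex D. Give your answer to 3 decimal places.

Median from D: ½√(2·|FD|² + 2·|DE|² − |EF|²) ≈ 386.

m_D ≈ 385.998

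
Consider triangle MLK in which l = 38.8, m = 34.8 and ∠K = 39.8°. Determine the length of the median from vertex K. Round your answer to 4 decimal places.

By the law of cosines, k² = m² + l² − 2·m·l·cos K = 641.75, so k ≈ 25.333.
Median from K: ½√(2·m² + 2·l² − k²) ≈ 34.609.

m_K ≈ 34.6093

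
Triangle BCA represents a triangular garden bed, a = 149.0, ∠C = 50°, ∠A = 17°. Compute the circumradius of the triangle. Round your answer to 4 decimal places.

R ≈ 254.8126

The third angle is ∠B = 180° − ∠C − ∠A = 113.00°.
Law of sines: b = a·sin B/sin A ≈ 469.11.
Law of sines: c = a·sin C/sin A ≈ 390.4.
Circumradius = a/(2 sin A) ≈ 254.81.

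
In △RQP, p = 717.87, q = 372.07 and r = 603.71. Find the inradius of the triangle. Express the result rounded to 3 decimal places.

132.575

Semiperimeter s = (603.71 + 372.07 + 717.87)/2 = 846.83.
Heron's formula: area = √(846.83·243.12·474.76·128.96) ≈ 1.1227e+05.
Inradius = area/s = 1.1227e+05/846.83 ≈ 132.58.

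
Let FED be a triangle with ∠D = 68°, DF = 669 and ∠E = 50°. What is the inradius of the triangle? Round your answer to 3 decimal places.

212.594

The third angle is ∠F = 180° − ∠E − ∠D = 62.00°.
Law of sines: ED = DF·sin F/sin E ≈ 771.09.
Law of sines: FE = DF·sin D/sin E ≈ 809.73.
Area = ½·DF·ED·sin D ≈ 2.3915e+05.
Semiperimeter s = (771.09+669+809.73)/2 = 1124.9.
Inradius = area/s = 2.3915e+05/1124.9 ≈ 212.59.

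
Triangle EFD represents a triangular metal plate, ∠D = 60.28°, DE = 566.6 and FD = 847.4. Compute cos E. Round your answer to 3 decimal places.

cos E ≈ 0.195

By the law of cosines, EF² = FD² + DE² − 2·FD·DE·cos D = 5.6306e+05, so EF ≈ 750.37.
Law of cosines again: cos E = (DE² + EF² − FD²)/(2·DE·EF) ≈ 0.19523, so ∠E ≈ 78.74°.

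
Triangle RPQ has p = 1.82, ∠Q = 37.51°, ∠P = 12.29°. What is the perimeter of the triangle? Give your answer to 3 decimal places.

13.557

The third angle is ∠R = 180° − ∠P − ∠Q = 130.20°.
Law of sines: r = p·sin R/sin P ≈ 6.5306.
Law of sines: q = p·sin Q/sin P ≈ 5.2062.
Semiperimeter s = (6.5306+1.82+5.2062)/2 = 6.7784.
Perimeter = 6.5306 + 1.82 + 5.2062 = 13.557.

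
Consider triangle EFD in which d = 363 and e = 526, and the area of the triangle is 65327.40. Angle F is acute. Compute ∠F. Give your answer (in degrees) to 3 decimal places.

∠F ≈ 43.179°

From area = ½·d·e·sin F, we get sin F = 2·area/(d·e) ≈ 0.68428.
Taking the acute solution, ∠F ≈ 43.18°.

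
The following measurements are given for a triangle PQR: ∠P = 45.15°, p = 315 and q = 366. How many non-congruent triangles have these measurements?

q·sin P = 366·sin(45.15°) ≈ 259.5.
Since q sin P < p < q (259.5 < 315 < 366), two triangles exist.

2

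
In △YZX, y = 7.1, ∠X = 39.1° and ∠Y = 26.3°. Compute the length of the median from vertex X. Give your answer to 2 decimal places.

The third angle is ∠Z = 180° − ∠X − ∠Y = 114.60°.
Law of sines: z = y·sin Z/sin Y ≈ 14.57.
Law of sines: x = y·sin X/sin Y ≈ 10.106.
Median from X: ½√(2·y² + 2·z² − x²) ≈ 10.287.

m_X ≈ 10.29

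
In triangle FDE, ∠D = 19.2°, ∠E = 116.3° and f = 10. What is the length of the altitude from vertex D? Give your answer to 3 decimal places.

h_D ≈ 8.965

The third angle is ∠F = 180° − ∠D − ∠E = 44.50°.
Law of sines: d = f·sin D/sin F ≈ 4.692.
Law of sines: e = f·sin E/sin F ≈ 12.79.
Area = ½·f·d·sin E ≈ 21.032.
The altitude from D has length 2·area/d ≈ 8.9649.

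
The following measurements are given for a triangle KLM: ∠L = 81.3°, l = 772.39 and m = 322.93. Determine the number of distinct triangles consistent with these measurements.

m·sin L = 322.93·sin(81.3°) ≈ 319.2.
Since l ≥ m, exactly one triangle exists.

1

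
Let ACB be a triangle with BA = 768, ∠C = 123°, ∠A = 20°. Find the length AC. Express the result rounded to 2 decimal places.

The third angle is ∠B = 180° − ∠A − ∠C = 37.00°.
Law of sines: AC = BA·sin B/sin C ≈ 551.1.

551.10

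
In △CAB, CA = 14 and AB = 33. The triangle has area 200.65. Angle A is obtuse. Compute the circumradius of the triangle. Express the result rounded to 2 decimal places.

From area = ½·CA·AB·sin A, we get sin A = 2·area/(CA·AB) ≈ 0.86861.
Taking the obtuse solution, ∠A ≈ 119.70°.
Law of cosines then gives BC ≈ 41.747.
Circumradius = BC/(2 sin A) ≈ 24.031.

R ≈ 24.03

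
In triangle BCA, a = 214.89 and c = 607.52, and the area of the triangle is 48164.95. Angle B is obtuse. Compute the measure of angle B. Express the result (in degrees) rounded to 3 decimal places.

∠B ≈ 132.449°

From area = ½·c·a·sin B, we get sin B = 2·area/(c·a) ≈ 0.73788.
Taking the obtuse solution, ∠B ≈ 132.45°.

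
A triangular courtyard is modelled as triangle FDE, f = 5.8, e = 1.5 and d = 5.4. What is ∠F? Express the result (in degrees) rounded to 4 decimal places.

By the law of cosines, cos F = (d² + e² − f²) / (2·d·e) ≈ -0.13765, so ∠F ≈ 97.91°.

∠F ≈ 97.9121°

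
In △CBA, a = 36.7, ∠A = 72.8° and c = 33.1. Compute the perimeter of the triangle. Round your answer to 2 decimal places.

98.22

Law of sines: sin C = c·sin A/a ≈ 0.86157.
Since a ≥ c, only the acute value applies: ∠C ≈ 59.49°.
Then ∠B = 180° − ∠A − ∠C ≈ 47.71°.
Law of sines gives b = a·sin B/sin A ≈ 28.418.
Semiperimeter s = (33.1+28.418+36.7)/2 = 49.109.
Perimeter = 33.1 + 28.418 + 36.7 = 98.218.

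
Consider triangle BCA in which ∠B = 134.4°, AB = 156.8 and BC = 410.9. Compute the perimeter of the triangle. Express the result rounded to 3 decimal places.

1100.225

By the law of cosines, CA² = AB² + BC² − 2·AB·BC·cos B = 2.8358e+05, so CA ≈ 532.52.
Semiperimeter s = (532.52+156.8+410.9)/2 = 550.11.
Perimeter = 532.52 + 156.8 + 410.9 = 1100.2.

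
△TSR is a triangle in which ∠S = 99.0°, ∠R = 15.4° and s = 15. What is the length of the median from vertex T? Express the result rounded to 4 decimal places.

m_T ≈ 8.5330

The third angle is ∠T = 180° − ∠S − ∠R = 65.60°.
Law of sines: t = s·sin T/sin S ≈ 13.831.
Law of sines: r = s·sin R/sin S ≈ 4.033.
Median from T: ½√(2·s² + 2·r² − t²) ≈ 8.533.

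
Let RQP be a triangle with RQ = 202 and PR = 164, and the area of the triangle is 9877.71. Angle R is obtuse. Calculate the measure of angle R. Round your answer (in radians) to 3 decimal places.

From area = ½·PR·RQ·sin R, we get sin R = 2·area/(PR·RQ) ≈ 0.59634.
Taking the obtuse solution, ∠R ≈ 2.503 rad.

2.503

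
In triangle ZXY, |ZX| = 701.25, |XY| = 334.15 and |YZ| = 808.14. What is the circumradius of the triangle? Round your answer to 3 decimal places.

By the law of cosines, cos Z = (|YZ|² + |ZX|² − |XY|²) / (2·|YZ|·|ZX|) ≈ 0.91157, so ∠Z ≈ 24.28°.
Circumradius = |XY|/(2 sin Z) ≈ 406.36.

R ≈ 406.360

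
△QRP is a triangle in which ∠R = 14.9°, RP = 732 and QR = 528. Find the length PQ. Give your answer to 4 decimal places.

By the law of cosines, PQ² = QR² + RP² − 2·QR·RP·cos R = 67607, so PQ ≈ 260.01.

260.0135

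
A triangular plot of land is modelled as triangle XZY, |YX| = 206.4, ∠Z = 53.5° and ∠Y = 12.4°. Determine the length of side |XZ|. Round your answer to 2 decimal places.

55.14

The third angle is ∠X = 180° − ∠Z − ∠Y = 114.10°.
Law of sines: |XZ| = |YX|·sin Y/sin Z ≈ 55.136.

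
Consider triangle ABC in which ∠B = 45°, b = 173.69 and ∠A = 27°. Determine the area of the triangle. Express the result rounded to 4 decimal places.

area ≈ 9210.5958

The third angle is ∠C = 180° − ∠A − ∠B = 108.00°.
Law of sines: a = b·sin A/sin B ≈ 111.52.
Law of sines: c = b·sin C/sin B ≈ 233.61.
Area = ½·b·a·sin C ≈ 9210.6.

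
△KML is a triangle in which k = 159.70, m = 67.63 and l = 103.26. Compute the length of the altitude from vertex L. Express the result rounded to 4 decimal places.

h_L ≈ 45.8475

Semiperimeter s = (159.7 + 67.63 + 103.26)/2 = 165.29.
Heron's formula: area = √(165.29·5.595·97.665·62.035) ≈ 2367.1.
The altitude from L has length 2·area/l ≈ 45.847.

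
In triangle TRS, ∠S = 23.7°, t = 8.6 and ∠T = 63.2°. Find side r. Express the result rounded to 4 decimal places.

The third angle is ∠R = 180° − ∠S − ∠T = 93.10°.
Law of sines: r = t·sin R/sin T ≈ 9.6208.

9.6208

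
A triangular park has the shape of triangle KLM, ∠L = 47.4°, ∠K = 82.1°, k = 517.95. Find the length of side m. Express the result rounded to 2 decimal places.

403.49

The third angle is ∠M = 180° − ∠K − ∠L = 50.50°.
Law of sines: m = k·sin M/sin K ≈ 403.49.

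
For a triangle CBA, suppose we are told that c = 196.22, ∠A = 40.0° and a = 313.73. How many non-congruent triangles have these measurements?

1

c·sin A = 196.22·sin(40.0°) ≈ 126.1.
Since a ≥ c, exactly one triangle exists.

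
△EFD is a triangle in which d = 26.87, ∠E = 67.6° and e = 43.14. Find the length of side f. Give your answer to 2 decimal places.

45.51

Law of sines: sin D = d·sin E/e ≈ 0.57586.
Since e ≥ d, only the acute value applies: ∠D ≈ 35.16°.
Then ∠F = 180° − ∠E − ∠D ≈ 77.24°.
Law of sines gives f = e·sin F/sin E ≈ 45.508.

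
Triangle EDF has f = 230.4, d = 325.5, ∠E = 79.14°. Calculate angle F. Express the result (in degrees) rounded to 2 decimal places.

38.73

By the law of cosines, e² = d² + f² − 2·d·f·cos E = 1.3077e+05, so e ≈ 361.63.
Law of cosines again: cos F = (e² + d² − f²)/(2·e·d) ≈ 0.78006, so ∠F ≈ 38.73°.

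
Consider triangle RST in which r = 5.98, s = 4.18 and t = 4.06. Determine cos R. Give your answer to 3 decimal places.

By the law of cosines, cos R = (s² + t² − r²) / (2·s·t) ≈ -0.05316, so ∠R ≈ 93.05°.

-0.053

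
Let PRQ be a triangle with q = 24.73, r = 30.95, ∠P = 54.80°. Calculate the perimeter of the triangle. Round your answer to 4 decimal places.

By the law of cosines, p² = r² + q² − 2·r·q·cos P = 687.08, so p ≈ 26.212.
Semiperimeter s = (26.212+30.95+24.73)/2 = 40.946.
Perimeter = 26.212 + 30.95 + 24.73 = 81.892.

perimeter ≈ 81.8922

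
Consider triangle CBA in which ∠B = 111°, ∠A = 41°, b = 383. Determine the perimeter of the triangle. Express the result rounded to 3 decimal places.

perimeter ≈ 844.747

The third angle is ∠C = 180° − ∠B − ∠A = 28.00°.
Law of sines: c = b·sin C/sin B ≈ 192.6.
Law of sines: a = b·sin A/sin B ≈ 269.15.
Semiperimeter s = (192.6+383+269.15)/2 = 422.37.
Perimeter = 192.6 + 383 + 269.15 = 844.75.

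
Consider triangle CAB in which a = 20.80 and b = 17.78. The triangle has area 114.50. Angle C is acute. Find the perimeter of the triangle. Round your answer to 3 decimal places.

From area = ½·a·b·sin C, we get sin C = 2·area/(a·b) ≈ 0.61921.
Taking the acute solution, ∠C ≈ 38.26°.
Law of cosines then gives c ≈ 12.961.
Perimeter = 12.961 + 20.8 + 17.78 = 51.541.

51.541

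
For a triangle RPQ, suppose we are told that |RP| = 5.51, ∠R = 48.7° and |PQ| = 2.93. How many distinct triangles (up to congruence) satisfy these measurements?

|RP|·sin R = 5.51·sin(48.7°) ≈ 4.139.
Since |PQ| = 2.93 < 4.139 = |RP| sin R, no triangle exists.

0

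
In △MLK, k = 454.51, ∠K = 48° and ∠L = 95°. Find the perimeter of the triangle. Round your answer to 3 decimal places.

1431.858

The third angle is ∠M = 180° − ∠L − ∠K = 37.00°.
Law of sines: m = k·sin M/sin K ≈ 368.07.
Law of sines: l = k·sin L/sin K ≈ 609.28.
Semiperimeter s = (368.07+609.28+454.51)/2 = 715.93.
Perimeter = 368.07 + 609.28 + 454.51 = 1431.9.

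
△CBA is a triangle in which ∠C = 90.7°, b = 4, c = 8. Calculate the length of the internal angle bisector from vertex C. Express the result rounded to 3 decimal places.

3.555

Law of sines: sin B = b·sin C/c ≈ 0.49996.
Since c ≥ b, only the acute value applies: ∠B ≈ 30.00°.
Then ∠A = 180° − ∠C − ∠B ≈ 59.30°.
Law of sines gives a = c·sin A/sin C ≈ 6.8795.
The bisector from C has length 2·b·a·cos(∠C/2)/(b+a) ≈ 3.5551.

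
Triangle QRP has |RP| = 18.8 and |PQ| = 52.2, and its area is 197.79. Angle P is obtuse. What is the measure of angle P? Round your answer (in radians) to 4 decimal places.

From area = ½·|RP|·|PQ|·sin P, we get sin P = 2·area/(|RP|·|PQ|) ≈ 0.40309.
Taking the obtuse solution, ∠P ≈ 2.7267 rad.

2.7267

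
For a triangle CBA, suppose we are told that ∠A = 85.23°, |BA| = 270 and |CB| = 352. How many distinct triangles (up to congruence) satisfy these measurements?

1

|BA|·sin A = 270·sin(85.23°) ≈ 269.1.
Since |CB| ≥ |BA|, exactly one triangle exists.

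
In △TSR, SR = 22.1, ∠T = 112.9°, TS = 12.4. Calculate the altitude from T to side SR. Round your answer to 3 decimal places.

h_T ≈ 7.285

Law of sines: sin R = TS·sin T/SR ≈ 0.51686.
Since SR ≥ TS, only the acute value applies: ∠R ≈ 31.12°.
Then ∠S = 180° − ∠T − ∠R ≈ 35.98°.
Law of sines gives RT = SR·sin S/sin T ≈ 14.094.
Area = ½·SR·TS·sin S ≈ 80.495.
The altitude from T has length 2·area/SR ≈ 7.2847.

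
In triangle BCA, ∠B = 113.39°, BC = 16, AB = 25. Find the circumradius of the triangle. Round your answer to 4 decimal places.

R ≈ 18.8602

By the law of cosines, CA² = AB² + BC² − 2·AB·BC·cos B = 1198.6, so CA ≈ 34.621.
Area = ½·AB·BC·sin B ≈ 183.56.
Circumradius = CA/(2 sin B) ≈ 18.86.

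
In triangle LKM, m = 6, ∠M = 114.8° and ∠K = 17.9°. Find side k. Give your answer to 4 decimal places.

The third angle is ∠L = 180° − ∠K − ∠M = 47.30°.
Law of sines: k = m·sin K/sin M ≈ 2.0315.

2.0315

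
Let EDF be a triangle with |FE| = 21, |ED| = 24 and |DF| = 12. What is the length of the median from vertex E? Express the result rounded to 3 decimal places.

Median from E: ½√(2·|FE|² + 2·|ED|² − |DF|²) ≈ 21.737.

21.737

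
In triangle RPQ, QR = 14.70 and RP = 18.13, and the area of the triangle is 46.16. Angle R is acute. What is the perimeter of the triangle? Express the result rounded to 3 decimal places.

perimeter ≈ 39.521

From area = ½·QR·RP·sin R, we get sin R = 2·area/(QR·RP) ≈ 0.34640.
Taking the acute solution, ∠R ≈ 20.27°.
Law of cosines then gives PQ ≈ 6.6908.
Perimeter = 6.6908 + 14.7 + 18.13 = 39.521.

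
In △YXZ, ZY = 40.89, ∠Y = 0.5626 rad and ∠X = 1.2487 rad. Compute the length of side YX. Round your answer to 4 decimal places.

The third angle is ∠Z = π − ∠Y − ∠X = 1.3303 rad.
Law of sines: YX = ZY·sin Z/sin X ≈ 41.866.

41.8661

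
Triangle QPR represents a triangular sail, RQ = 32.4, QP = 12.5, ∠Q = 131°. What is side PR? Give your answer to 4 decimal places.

By the law of cosines, PR² = RQ² + QP² − 2·RQ·QP·cos Q = 1737.4, so PR ≈ 41.682.

41.6823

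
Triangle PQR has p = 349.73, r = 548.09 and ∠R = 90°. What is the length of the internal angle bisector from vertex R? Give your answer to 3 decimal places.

t_R ≈ 270.458

Law of sines: sin P = p·sin R/r ≈ 0.63809.
Since r ≥ p, only the acute value applies: ∠P ≈ 39.65°.
Then ∠Q = 180° − ∠R − ∠P ≈ 50.35°.
Law of sines gives q = r·sin Q/sin R ≈ 422.01.
The bisector from R has length 2·p·q·cos(∠R/2)/(p+q) ≈ 270.46.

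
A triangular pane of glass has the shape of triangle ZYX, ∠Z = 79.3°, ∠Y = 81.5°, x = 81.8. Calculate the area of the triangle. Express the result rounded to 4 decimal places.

area ≈ 9886.4974

The third angle is ∠X = 180° − ∠Z − ∠Y = 19.20°.
Law of sines: z = x·sin Z/sin X ≈ 244.41.
Law of sines: y = x·sin Y/sin X ≈ 246.
Area = ½·x·z·sin Y ≈ 9886.5.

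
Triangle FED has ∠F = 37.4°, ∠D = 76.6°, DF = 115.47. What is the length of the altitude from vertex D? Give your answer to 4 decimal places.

70.1337

The third angle is ∠E = 180° − ∠D − ∠F = 66.00°.
Law of sines: ED = DF·sin F/sin E ≈ 76.771.
Law of sines: FE = DF·sin D/sin E ≈ 122.96.
Area = ½·DF·ED·sin D ≈ 4311.7.
The altitude from D has length 2·area/FE ≈ 70.134.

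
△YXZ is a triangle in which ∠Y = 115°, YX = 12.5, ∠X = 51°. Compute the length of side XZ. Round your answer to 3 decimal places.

The third angle is ∠Z = 180° − ∠Y − ∠X = 14.00°.
Law of sines: XZ = YX·sin Y/sin Z ≈ 46.829.

46.829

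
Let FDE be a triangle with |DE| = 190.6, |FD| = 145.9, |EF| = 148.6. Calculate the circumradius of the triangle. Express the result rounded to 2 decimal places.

R ≈ 96.58

By the law of cosines, cos F = (|EF|² + |FD|² − |DE|²) / (2·|EF|·|FD|) ≈ 0.16237, so ∠F ≈ 80.66°.
Circumradius = |DE|/(2 sin F) ≈ 96.582.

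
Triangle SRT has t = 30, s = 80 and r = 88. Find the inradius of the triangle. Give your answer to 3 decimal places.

Semiperimeter p = (80 + 88 + 30)/2 = 99.
Heron's formula: area = √(99·19·11·69) ≈ 1194.9.
Inradius = area/p = 1194.9/99 ≈ 12.069.

12.069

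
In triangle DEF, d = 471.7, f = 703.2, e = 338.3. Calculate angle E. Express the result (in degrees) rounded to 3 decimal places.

∠E ≈ 24.733°

By the law of cosines, cos E = (f² + d² − e²) / (2·f·d) ≈ 0.90827, so ∠E ≈ 24.73°.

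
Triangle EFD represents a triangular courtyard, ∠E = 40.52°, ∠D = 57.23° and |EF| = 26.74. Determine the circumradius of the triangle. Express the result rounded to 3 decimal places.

R ≈ 15.901

The third angle is ∠F = 180° − ∠D − ∠E = 82.25°.
Law of sines: |FD| = |EF|·sin E/sin D ≈ 20.662.
Law of sines: |DE| = |EF|·sin F/sin D ≈ 31.511.
Circumradius = |EF|/(2 sin D) ≈ 15.901.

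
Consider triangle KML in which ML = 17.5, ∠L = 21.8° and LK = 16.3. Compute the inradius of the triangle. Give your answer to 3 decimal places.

By the law of cosines, KM² = ML² + LK² − 2·ML·LK·cos L = 42.239, so KM ≈ 6.4991.
Area = ½·ML·LK·sin L ≈ 52.966.
Semiperimeter s = (17.5+16.3+6.4991)/2 = 20.15.
Inradius = area/s = 52.966/20.15 ≈ 2.6287.

r ≈ 2.629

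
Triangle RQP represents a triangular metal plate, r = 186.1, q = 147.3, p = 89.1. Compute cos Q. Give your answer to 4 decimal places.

cos Q ≈ 0.6295

By the law of cosines, cos Q = (p² + r² − q²) / (2·p·r) ≈ 0.62946, so ∠Q ≈ 50.99°.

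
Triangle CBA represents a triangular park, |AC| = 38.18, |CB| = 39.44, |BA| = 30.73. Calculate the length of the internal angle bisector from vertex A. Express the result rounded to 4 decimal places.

t_A ≈ 28.0880

By the law of cosines, cos A = (|BA|² + |AC|² − |CB|²) / (2·|BA|·|AC|) ≈ 0.36076, so ∠A ≈ 68.85°.
The bisector from A has length 2·|BA|·|AC|·cos(∠A/2)/(|BA|+|AC|) ≈ 28.088.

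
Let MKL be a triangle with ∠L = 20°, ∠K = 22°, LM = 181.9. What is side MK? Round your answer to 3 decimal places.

The third angle is ∠M = 180° − ∠K − ∠L = 138.00°.
Law of sines: MK = LM·sin L/sin K ≈ 166.08.

166.077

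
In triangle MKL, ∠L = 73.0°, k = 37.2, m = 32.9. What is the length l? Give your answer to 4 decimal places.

By the law of cosines, l² = m² + k² − 2·m·k·cos L = 1750.6, so l ≈ 41.84.

41.8401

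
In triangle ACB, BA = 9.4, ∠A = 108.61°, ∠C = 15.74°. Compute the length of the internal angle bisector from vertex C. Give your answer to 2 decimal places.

The third angle is ∠B = 180° − ∠A − ∠C = 55.65°.
Law of sines: CB = BA·sin A/sin C ≈ 32.84.
Law of sines: AC = BA·sin B/sin C ≈ 28.609.
The bisector from C has length 2·AC·CB·cos(∠C/2)/(AC+CB) ≈ 30.29.

t_C ≈ 30.29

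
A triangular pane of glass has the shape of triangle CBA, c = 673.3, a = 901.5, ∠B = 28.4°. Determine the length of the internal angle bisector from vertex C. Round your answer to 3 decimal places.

548.636

By the law of cosines, b² = a² + c² − 2·a·c·cos B = 1.9818e+05, so b ≈ 445.17.
Law of cosines again: cos C = (b² + a² − c²)/(2·b·a) ≈ 0.69464, so ∠C ≈ 46.00°.
The bisector from C has length 2·b·a·cos(∠C/2)/(b+a) ≈ 548.64.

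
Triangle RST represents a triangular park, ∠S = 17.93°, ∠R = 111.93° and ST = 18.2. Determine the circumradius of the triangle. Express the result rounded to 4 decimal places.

The third angle is ∠T = 180° − ∠R − ∠S = 50.14°.
Law of sines: TR = ST·sin S/sin R ≈ 6.04.
Law of sines: RS = ST·sin T/sin R ≈ 15.06.
Circumradius = ST/(2 sin R) ≈ 9.8098.

9.8098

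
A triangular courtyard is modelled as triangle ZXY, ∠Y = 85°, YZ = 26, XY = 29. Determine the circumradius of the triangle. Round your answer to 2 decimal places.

By the law of cosines, ZX² = XY² + YZ² − 2·XY·YZ·cos Y = 1385.6, so ZX ≈ 37.223.
Area = ½·XY·YZ·sin Y ≈ 375.57.
Circumradius = ZX/(2 sin Y) ≈ 18.683.

R ≈ 18.68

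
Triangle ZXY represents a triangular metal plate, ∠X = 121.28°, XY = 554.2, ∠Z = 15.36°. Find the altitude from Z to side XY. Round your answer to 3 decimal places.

The third angle is ∠Y = 180° − ∠Z − ∠X = 43.36°.
Law of sines: YZ = XY·sin X/sin Z ≈ 1788.1.
Law of sines: ZX = XY·sin Y/sin Z ≈ 1436.5.
Area = ½·XY·YZ·sin Y ≈ 3.4019e+05.
The altitude from Z has length 2·area/XY ≈ 1227.7.

h_Z ≈ 1227.685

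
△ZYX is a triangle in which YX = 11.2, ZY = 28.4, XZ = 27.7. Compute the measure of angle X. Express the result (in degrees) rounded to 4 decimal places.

82.0172

By the law of cosines, cos X = (YX² + XZ² − ZY²) / (2·YX·XZ) ≈ 0.13888, so ∠X ≈ 82.02°.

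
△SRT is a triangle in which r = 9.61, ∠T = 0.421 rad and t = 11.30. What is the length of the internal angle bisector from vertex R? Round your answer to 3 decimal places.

Law of sines: sin R = r·sin T/t ≈ 0.34755.
Since t ≥ r, only the acute value applies: ∠R ≈ 0.355 rad.
Then ∠S = π − ∠T − ∠R ≈ 2.366 rad.
Law of sines gives s = t·sin S/sin T ≈ 19.366.
The bisector from R has length 2·t·s·cos(∠R/2)/(t+s) ≈ 14.048.

14.048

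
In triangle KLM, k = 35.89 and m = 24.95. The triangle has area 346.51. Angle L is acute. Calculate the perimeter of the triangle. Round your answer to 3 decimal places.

88.705

From area = ½·m·k·sin L, we get sin L = 2·area/(m·k) ≈ 0.77393.
Taking the acute solution, ∠L ≈ 50.71°.
Law of cosines then gives l ≈ 27.865.
Perimeter = 35.89 + 27.865 + 24.95 = 88.705.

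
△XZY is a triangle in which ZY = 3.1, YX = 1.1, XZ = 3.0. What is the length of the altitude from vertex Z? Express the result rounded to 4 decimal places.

2.9876

Semiperimeter s = (3.1 + 1.1 + 3)/2 = 3.6.
Heron's formula: area = √(3.6·0.5·2.5·0.6) ≈ 1.6432.
The altitude from Z has length 2·area/YX ≈ 2.9876.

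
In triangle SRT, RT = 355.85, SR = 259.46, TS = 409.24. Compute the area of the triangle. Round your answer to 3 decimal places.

45687.613

Semiperimeter s = (355.85 + 409.24 + 259.46)/2 = 512.27.
Heron's formula: area = √(512.27·156.42·103.03·252.81) ≈ 45688.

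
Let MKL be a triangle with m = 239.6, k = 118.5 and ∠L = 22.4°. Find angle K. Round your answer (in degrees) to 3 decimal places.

By the law of cosines, l² = m² + k² − 2·m·k·cos L = 18950, so l ≈ 137.66.
Law of cosines again: cos K = (l² + m² − k²)/(2·l·m) ≈ 0.94467, so ∠K ≈ 19.15°.

∠K ≈ 19.150°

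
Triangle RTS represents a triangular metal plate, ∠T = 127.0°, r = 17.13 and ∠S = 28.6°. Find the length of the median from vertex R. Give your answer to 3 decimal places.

The third angle is ∠R = 180° − ∠T − ∠S = 24.40°.
Law of sines: t = r·sin T/sin R ≈ 33.117.
Law of sines: s = r·sin S/sin R ≈ 19.85.
Median from R: ½√(2·t² + 2·s² − r²) ≈ 25.923.

m_R ≈ 25.923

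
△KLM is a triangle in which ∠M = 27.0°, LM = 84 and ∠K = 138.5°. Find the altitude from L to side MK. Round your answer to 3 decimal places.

h_L ≈ 38.135

The third angle is ∠L = 180° − ∠M − ∠K = 14.50°.
Law of sines: MK = LM·sin L/sin K ≈ 31.741.
Law of sines: KL = LM·sin M/sin K ≈ 57.552.
Area = ½·LM·MK·sin M ≈ 605.22.
The altitude from L has length 2·area/MK ≈ 38.135.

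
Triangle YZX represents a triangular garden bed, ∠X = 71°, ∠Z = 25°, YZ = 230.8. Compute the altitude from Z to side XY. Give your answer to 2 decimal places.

The third angle is ∠Y = 180° − ∠Z − ∠X = 84.00°.
Law of sines: ZX = YZ·sin Y/sin X ≈ 242.76.
Law of sines: XY = YZ·sin Z/sin X ≈ 103.16.
Area = ½·YZ·ZX·sin Z ≈ 11840.
The altitude from Z has length 2·area/XY ≈ 229.54.

229.54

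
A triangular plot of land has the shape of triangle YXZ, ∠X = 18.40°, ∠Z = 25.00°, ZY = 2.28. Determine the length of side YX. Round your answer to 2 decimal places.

3.05

The third angle is ∠Y = 180° − ∠X − ∠Z = 136.60°.
Law of sines: YX = ZY·sin Z/sin X ≈ 3.0527.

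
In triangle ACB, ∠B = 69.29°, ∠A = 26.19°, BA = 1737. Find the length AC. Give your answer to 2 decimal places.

The third angle is ∠C = 180° − ∠B − ∠A = 84.52°.
Law of sines: AC = BA·sin B/sin C ≈ 1632.2.

1632.22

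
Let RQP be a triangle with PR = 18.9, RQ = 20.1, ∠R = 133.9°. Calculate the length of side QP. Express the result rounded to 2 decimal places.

By the law of cosines, QP² = PR² + RQ² − 2·PR·RQ·cos R = 1288.1, so QP ≈ 35.889.

35.89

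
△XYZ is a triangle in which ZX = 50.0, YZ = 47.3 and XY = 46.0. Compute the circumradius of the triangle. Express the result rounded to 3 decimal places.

By the law of cosines, cos X = (ZX² + XY² − YZ²) / (2·ZX·XY) ≈ 0.51711, so ∠X ≈ 58.86°.
Circumradius = YZ/(2 sin X) ≈ 27.631.

R ≈ 27.631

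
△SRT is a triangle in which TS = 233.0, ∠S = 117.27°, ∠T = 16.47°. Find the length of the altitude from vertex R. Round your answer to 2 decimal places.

The third angle is ∠R = 180° − ∠T − ∠S = 46.26°.
Law of sines: RT = TS·sin S/sin R ≈ 286.65.
Law of sines: SR = TS·sin T/sin R ≈ 91.433.
Area = ½·TS·RT·sin T ≈ 9468.
The altitude from R has length 2·area/TS ≈ 81.27.

81.27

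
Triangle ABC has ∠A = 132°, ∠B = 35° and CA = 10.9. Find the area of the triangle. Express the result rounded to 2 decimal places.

The third angle is ∠C = 180° − ∠A − ∠B = 13.00°.
Law of sines: BC = CA·sin A/sin B ≈ 14.122.
Law of sines: AB = CA·sin C/sin B ≈ 4.2749.
Area = ½·CA·BC·sin C ≈ 17.314.

17.31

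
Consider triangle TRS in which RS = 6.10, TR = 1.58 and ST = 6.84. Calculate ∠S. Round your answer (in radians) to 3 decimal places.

By the law of cosines, cos S = (RS² + ST² − TR²) / (2·RS·ST) ≈ 0.97665, so ∠S ≈ 0.2165 rad.

0.217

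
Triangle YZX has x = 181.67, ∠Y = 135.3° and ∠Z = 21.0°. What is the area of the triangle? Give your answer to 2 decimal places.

The third angle is ∠X = 180° − ∠Y − ∠Z = 23.70°.
Law of sines: y = x·sin Y/sin X ≈ 317.92.
Law of sines: z = x·sin Z/sin X ≈ 161.97.
Area = ½·x·y·sin Z ≈ 10349.

10348.92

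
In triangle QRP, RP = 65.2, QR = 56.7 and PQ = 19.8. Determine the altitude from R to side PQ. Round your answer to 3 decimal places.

h_R ≈ 54.317

Semiperimeter s = (65.2 + 19.8 + 56.7)/2 = 70.85.
Heron's formula: area = √(70.85·5.65·51.05·14.15) ≈ 537.74.
The altitude from R has length 2·area/PQ ≈ 54.317.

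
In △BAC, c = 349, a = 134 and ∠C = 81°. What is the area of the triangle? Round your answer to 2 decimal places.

Law of sines: sin A = a·sin C/c ≈ 0.37923.
Since c ≥ a, only the acute value applies: ∠A ≈ 22.29°.
Then ∠B = 180° − ∠C − ∠A ≈ 76.71°.
Law of sines gives b = c·sin B/sin C ≈ 343.89.
Area = ½·c·a·sin B ≈ 22757.

area ≈ 22757.17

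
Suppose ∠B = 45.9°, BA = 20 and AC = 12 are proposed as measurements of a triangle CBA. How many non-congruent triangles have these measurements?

BA·sin B = 20·sin(45.9°) ≈ 14.36.
Since AC = 12 < 14.36 = BA sin B, no triangle exists.

0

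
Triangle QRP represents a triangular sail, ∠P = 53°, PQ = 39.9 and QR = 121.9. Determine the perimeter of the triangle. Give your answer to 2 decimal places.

303.47

Law of sines: sin R = PQ·sin P/QR ≈ 0.26141.
Since QR ≥ PQ, only the acute value applies: ∠R ≈ 15.15°.
Then ∠Q = 180° − ∠P − ∠R ≈ 111.85°.
Law of sines gives RP = QR·sin Q/sin P ≈ 141.67.
Semiperimeter s = (141.67+39.9+121.9)/2 = 151.74.
Perimeter = 141.67 + 39.9 + 121.9 = 303.47.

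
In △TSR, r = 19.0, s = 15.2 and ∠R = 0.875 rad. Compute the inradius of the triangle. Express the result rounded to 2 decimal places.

Law of sines: sin S = s·sin R/r ≈ 0.61403.
Since r ≥ s, only the acute value applies: ∠S ≈ 0.661 rad.
Then ∠T = π − ∠R − ∠S ≈ 1.605 rad.
Law of sines gives t = r·sin T/sin R ≈ 24.739.
Area = ½·r·s·sin T ≈ 144.31.
Semiperimeter p = (24.739+15.2+19)/2 = 29.47.
Inradius = area/p = 144.31/29.47 ≈ 4.897.

4.90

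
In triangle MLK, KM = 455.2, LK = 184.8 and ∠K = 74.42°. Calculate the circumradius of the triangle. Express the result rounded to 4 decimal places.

229.9035

By the law of cosines, ML² = LK² + KM² − 2·LK·KM·cos K = 1.9617e+05, so ML ≈ 442.91.
Area = ½·LK·KM·sin K ≈ 40515.
Circumradius = ML/(2 sin K) ≈ 229.9.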